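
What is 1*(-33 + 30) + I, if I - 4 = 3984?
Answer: 3985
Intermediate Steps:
I = 3988 (I = 4 + 3984 = 3988)
1*(-33 + 30) + I = 1*(-33 + 30) + 3988 = 1*(-3) + 3988 = -3 + 3988 = 3985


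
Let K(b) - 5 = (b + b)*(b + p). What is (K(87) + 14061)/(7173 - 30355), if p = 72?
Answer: -20866/11591 ≈ -1.8002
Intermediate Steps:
K(b) = 5 + 2*b*(72 + b) (K(b) = 5 + (b + b)*(b + 72) = 5 + (2*b)*(72 + b) = 5 + 2*b*(72 + b))
(K(87) + 14061)/(7173 - 30355) = ((5 + 2*87**2 + 144*87) + 14061)/(7173 - 30355) = ((5 + 2*7569 + 12528) + 14061)/(-23182) = ((5 + 15138 + 12528) + 14061)*(-1/23182) = (27671 + 14061)*(-1/23182) = 41732*(-1/23182) = -20866/11591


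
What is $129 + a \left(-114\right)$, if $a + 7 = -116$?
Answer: $14151$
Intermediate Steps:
$a = -123$ ($a = -7 - 116 = -123$)
$129 + a \left(-114\right) = 129 - -14022 = 129 + 14022 = 14151$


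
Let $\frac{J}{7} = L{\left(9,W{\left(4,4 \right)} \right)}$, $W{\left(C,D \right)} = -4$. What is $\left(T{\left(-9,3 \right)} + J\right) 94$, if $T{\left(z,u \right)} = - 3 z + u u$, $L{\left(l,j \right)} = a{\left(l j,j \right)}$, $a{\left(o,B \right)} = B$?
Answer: $752$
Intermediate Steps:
$L{\left(l,j \right)} = j$
$J = -28$ ($J = 7 \left(-4\right) = -28$)
$T{\left(z,u \right)} = u^{2} - 3 z$ ($T{\left(z,u \right)} = - 3 z + u^{2} = u^{2} - 3 z$)
$\left(T{\left(-9,3 \right)} + J\right) 94 = \left(\left(3^{2} - -27\right) - 28\right) 94 = \left(\left(9 + 27\right) - 28\right) 94 = \left(36 - 28\right) 94 = 8 \cdot 94 = 752$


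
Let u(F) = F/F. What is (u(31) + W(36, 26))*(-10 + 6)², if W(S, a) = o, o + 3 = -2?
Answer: -64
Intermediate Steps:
o = -5 (o = -3 - 2 = -5)
W(S, a) = -5
u(F) = 1
(u(31) + W(36, 26))*(-10 + 6)² = (1 - 5)*(-10 + 6)² = -4*(-4)² = -4*16 = -64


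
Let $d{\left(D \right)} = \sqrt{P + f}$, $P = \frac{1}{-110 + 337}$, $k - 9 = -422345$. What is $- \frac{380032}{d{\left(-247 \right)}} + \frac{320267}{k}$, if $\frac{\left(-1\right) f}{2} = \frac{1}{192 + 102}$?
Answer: $- \frac{320267}{422336} + \frac{665056 i \sqrt{3405}}{5} \approx -0.75832 + 7.7615 \cdot 10^{6} i$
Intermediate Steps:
$k = -422336$ ($k = 9 - 422345 = -422336$)
$P = \frac{1}{227} \approx 0.0044053$
$f = - \frac{1}{147}$ ($f = - \frac{2}{192 + 102} = - \frac{2}{294} = \left(-2\right) \frac{1}{294} = - \frac{1}{147} \approx -0.0068027$)
$d{\left(D \right)} = \frac{4 i \sqrt{3405}}{4767}$ ($d{\left(D \right)} = \sqrt{\frac{1}{227} - \frac{1}{147}} = \sqrt{- \frac{80}{33369}} = \frac{4 i \sqrt{3405}}{4767}$)
$- \frac{380032}{d{\left(-247 \right)}} + \frac{320267}{k} = - \frac{380032}{\frac{4}{4767} i \sqrt{3405}} + \frac{320267}{-422336} = - 380032 \left(- \frac{7 i \sqrt{3405}}{20}\right) + 320267 \left(- \frac{1}{422336}\right) = \frac{665056 i \sqrt{3405}}{5} - \frac{320267}{422336} = - \frac{320267}{422336} + \frac{665056 i \sqrt{3405}}{5}$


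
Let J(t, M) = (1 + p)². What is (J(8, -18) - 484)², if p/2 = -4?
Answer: 189225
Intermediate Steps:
p = -8 (p = 2*(-4) = -8)
J(t, M) = 49 (J(t, M) = (1 - 8)² = (-7)² = 49)
(J(8, -18) - 484)² = (49 - 484)² = (-435)² = 189225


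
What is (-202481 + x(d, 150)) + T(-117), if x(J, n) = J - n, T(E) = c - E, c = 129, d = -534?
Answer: -202919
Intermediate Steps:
T(E) = 129 - E
(-202481 + x(d, 150)) + T(-117) = (-202481 + (-534 - 1*150)) + (129 - 1*(-117)) = (-202481 + (-534 - 150)) + (129 + 117) = (-202481 - 684) + 246 = -203165 + 246 = -202919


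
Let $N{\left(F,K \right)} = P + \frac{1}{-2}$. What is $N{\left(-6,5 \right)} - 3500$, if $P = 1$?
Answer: $- \frac{6999}{2} \approx -3499.5$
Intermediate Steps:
$N{\left(F,K \right)} = \frac{1}{2}$ ($N{\left(F,K \right)} = 1 + \frac{1}{-2} = 1 - \frac{1}{2} = \frac{1}{2}$)
$N{\left(-6,5 \right)} - 3500 = \frac{1}{2} - 3500 = - \frac{6999}{2}$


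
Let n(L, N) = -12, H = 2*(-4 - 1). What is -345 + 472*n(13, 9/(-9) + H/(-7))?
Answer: -6009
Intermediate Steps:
H = -10 (H = 2*(-5) = -10)
-345 + 472*n(13, 9/(-9) + H/(-7)) = -345 + 472*(-12) = -345 - 5664 = -6009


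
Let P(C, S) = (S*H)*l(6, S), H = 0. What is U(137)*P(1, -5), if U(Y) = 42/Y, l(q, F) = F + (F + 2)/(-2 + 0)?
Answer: 0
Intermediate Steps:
l(q, F) = -1 + F/2 (l(q, F) = F + (2 + F)/(-2) = F + (2 + F)*(-1/2) = F + (-1 - F/2) = -1 + F/2)
P(C, S) = 0 (P(C, S) = (S*0)*(-1 + S/2) = 0*(-1 + S/2) = 0)
U(137)*P(1, -5) = (42/137)*0 = 0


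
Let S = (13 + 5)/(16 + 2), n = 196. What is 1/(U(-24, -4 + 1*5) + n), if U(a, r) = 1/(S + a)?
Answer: 23/4507 ≈ 0.0051032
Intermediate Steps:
S = 1 (S = 18/18 = 18*(1/18) = 1)
U(a, r) = 1/(1 + a)
1/(U(-24, -4 + 1*5) + n) = 1/(1/(1 - 24) + 196) = 1/(1/(-23) + 196) = 1/(-1/23 + 196) = 1/(4507/23) = 23/4507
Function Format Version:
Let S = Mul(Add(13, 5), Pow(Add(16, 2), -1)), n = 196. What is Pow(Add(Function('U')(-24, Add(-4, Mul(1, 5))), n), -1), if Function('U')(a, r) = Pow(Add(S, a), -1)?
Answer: Rational(23, 4507) ≈ 0.0051032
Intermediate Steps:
S = 1 (S = Mul(18, Pow(18, -1)) = Mul(18, Rational(1, 18)) = 1)
Function('U')(a, r) = Pow(Add(1, a), -1)
Pow(Add(Function('U')(-24, Add(-4, Mul(1, 5))), n), -1) = Pow(Add(Pow(Add(1, -24), -1), 196), -1) = Pow(Add(Pow(-23, -1), 196), -1) = Pow(Add(Rational(-1, 23), 196), -1) = Pow(Rational(4507, 23), -1) = Rational(23, 4507)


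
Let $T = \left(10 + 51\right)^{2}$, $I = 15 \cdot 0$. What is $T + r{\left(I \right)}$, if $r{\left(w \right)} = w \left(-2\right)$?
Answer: $3721$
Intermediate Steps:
$I = 0$
$r{\left(w \right)} = - 2 w$
$T = 3721$ ($T = 61^{2} = 3721$)
$T + r{\left(I \right)} = 3721 - 0 = 3721 + 0 = 3721$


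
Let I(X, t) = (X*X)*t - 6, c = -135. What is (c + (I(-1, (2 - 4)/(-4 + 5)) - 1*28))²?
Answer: 29241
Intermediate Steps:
I(X, t) = -6 + t*X² (I(X, t) = X²*t - 6 = t*X² - 6 = -6 + t*X²)
(c + (I(-1, (2 - 4)/(-4 + 5)) - 1*28))² = (-135 + ((-6 + ((2 - 4)/(-4 + 5))*(-1)²) - 1*28))² = (-135 + ((-6 - 2/1*1) - 28))² = (-135 + ((-6 - 2*1*1) - 28))² = (-135 + ((-6 - 2*1) - 28))² = (-135 + ((-6 - 2) - 28))² = (-135 + (-8 - 28))² = (-135 - 36)² = (-171)² = 29241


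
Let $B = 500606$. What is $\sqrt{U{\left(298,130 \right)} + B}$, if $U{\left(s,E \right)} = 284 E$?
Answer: $\sqrt{537526} \approx 733.16$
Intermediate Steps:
$\sqrt{U{\left(298,130 \right)} + B} = \sqrt{284 \cdot 130 + 500606} = \sqrt{36920 + 500606} = \sqrt{537526}$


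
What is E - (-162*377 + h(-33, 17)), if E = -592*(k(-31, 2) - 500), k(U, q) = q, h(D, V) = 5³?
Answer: 355765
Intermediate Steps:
h(D, V) = 125
E = 294816 (E = -592*(2 - 500) = -592*(-498) = 294816)
E - (-162*377 + h(-33, 17)) = 294816 - (-162*377 + 125) = 294816 - (-61074 + 125) = 294816 - 1*(-60949) = 294816 + 60949 = 355765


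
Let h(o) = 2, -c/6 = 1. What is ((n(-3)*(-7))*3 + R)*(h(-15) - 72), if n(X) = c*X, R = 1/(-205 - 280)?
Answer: 2566634/97 ≈ 26460.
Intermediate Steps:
c = -6 (c = -6*1 = -6)
R = -1/485 (R = 1/(-485) = -1/485 ≈ -0.0020619)
n(X) = -6*X
((n(-3)*(-7))*3 + R)*(h(-15) - 72) = ((-6*(-3)*(-7))*3 - 1/485)*(2 - 72) = ((18*(-7))*3 - 1/485)*(-70) = (-126*3 - 1/485)*(-70) = (-378 - 1/485)*(-70) = -183331/485*(-70) = 2566634/97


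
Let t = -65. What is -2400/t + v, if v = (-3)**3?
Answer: 129/13 ≈ 9.9231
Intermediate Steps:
v = -27
-2400/t + v = -2400/(-65) - 27 = -2400*(-1)/65 - 27 = -48*(-10/13) - 27 = 480/13 - 27 = 129/13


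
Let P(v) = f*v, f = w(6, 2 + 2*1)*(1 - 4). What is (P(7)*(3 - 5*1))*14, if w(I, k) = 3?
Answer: 1764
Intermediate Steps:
f = -9 (f = 3*(1 - 4) = 3*(-3) = -9)
P(v) = -9*v
(P(7)*(3 - 5*1))*14 = ((-9*7)*(3 - 5*1))*14 = -63*(3 - 5)*14 = -63*(-2)*14 = 126*14 = 1764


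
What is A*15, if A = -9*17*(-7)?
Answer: 16065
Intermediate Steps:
A = 1071 (A = -153*(-7) = 1071)
A*15 = 1071*15 = 16065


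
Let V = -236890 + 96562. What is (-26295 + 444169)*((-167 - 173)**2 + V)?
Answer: -10333188272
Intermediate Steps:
V = -140328
(-26295 + 444169)*((-167 - 173)**2 + V) = (-26295 + 444169)*((-167 - 173)**2 - 140328) = 417874*((-340)**2 - 140328) = 417874*(115600 - 140328) = 417874*(-24728) = -10333188272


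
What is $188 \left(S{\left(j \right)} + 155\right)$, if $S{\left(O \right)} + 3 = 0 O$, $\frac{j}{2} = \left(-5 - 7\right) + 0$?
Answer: $28576$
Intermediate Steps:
$j = -24$ ($j = 2 \left(\left(-5 - 7\right) + 0\right) = 2 \left(-12 + 0\right) = 2 \left(-12\right) = -24$)
$S{\left(O \right)} = -3$ ($S{\left(O \right)} = -3 + 0 O = -3 + 0 = -3$)
$188 \left(S{\left(j \right)} + 155\right) = 188 \left(-3 + 155\right) = 188 \cdot 152 = 28576$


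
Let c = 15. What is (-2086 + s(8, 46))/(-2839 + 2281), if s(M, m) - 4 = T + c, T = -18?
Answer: 695/186 ≈ 3.7366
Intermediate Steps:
s(M, m) = 1 (s(M, m) = 4 + (-18 + 15) = 4 - 3 = 1)
(-2086 + s(8, 46))/(-2839 + 2281) = (-2086 + 1)/(-2839 + 2281) = -2085/(-558) = -2085*(-1/558) = 695/186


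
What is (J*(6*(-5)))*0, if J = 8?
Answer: 0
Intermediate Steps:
(J*(6*(-5)))*0 = (8*(6*(-5)))*0 = (8*(-30))*0 = -240*0 = 0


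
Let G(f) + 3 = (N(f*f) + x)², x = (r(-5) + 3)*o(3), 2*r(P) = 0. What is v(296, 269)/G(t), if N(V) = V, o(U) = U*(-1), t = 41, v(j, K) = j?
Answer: 296/2795581 ≈ 0.00010588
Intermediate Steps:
o(U) = -U
r(P) = 0 (r(P) = (½)*0 = 0)
x = -9 (x = (0 + 3)*(-1*3) = 3*(-3) = -9)
G(f) = -3 + (-9 + f²)² (G(f) = -3 + (f*f - 9)² = -3 + (f² - 9)² = -3 + (-9 + f²)²)
v(296, 269)/G(t) = 296/(-3 + (-9 + 41²)²) = 296/(-3 + (-9 + 1681)²) = 296/(-3 + 1672²) = 296/(-3 + 2795584) = 296/2795581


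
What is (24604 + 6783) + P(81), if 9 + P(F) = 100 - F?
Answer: 31397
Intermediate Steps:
P(F) = 91 - F (P(F) = -9 + (100 - F) = 91 - F)
(24604 + 6783) + P(81) = (24604 + 6783) + (91 - 1*81) = 31387 + (91 - 81) = 31387 + 10 = 31397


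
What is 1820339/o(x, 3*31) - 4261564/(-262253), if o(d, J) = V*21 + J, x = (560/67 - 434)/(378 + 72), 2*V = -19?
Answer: -953871014402/55859889 ≈ -17076.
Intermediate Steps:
V = -19/2 (V = (½)*(-19) = -19/2 ≈ -9.5000)
x = -4753/5025 (x = (560*(1/67) - 434)/450 = (560/67 - 434)*(1/450) = -28518/67*1/450 = -4753/5025 ≈ -0.94587)
o(d, J) = -399/2 + J (o(d, J) = -19/2*21 + J = -399/2 + J)
1820339/o(x, 3*31) - 4261564/(-262253) = 1820339/(-399/2 + 3*31) - 4261564/(-262253) = 1820339/(-399/2 + 93) - 4261564*(-1/262253) = 1820339/(-213/2) + 4261564/262253 = 1820339*(-2/213) + 4261564/262253 = -3640678/213 + 4261564/262253 = -953871014402/55859889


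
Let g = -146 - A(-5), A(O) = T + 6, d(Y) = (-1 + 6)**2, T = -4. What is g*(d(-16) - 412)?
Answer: 57276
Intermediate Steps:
d(Y) = 25 (d(Y) = 5**2 = 25)
A(O) = 2 (A(O) = -4 + 6 = 2)
g = -148 (g = -146 - 1*2 = -146 - 2 = -148)
g*(d(-16) - 412) = -148*(25 - 412) = -148*(-387) = 57276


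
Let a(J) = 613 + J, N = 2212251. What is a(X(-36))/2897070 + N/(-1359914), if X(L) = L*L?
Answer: -1601612482186/984941512995 ≈ -1.6261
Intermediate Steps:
X(L) = L**2
a(X(-36))/2897070 + N/(-1359914) = (613 + (-36)**2)/2897070 + 2212251/(-1359914) = (613 + 1296)*(1/2897070) + 2212251*(-1/1359914) = 1909*(1/2897070) - 2212251/1359914 = 1909/2897070 - 2212251/1359914 = -1601612482186/984941512995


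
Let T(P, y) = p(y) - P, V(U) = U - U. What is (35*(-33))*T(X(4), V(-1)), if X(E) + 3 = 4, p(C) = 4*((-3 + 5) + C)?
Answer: -8085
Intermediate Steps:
p(C) = 8 + 4*C (p(C) = 4*(2 + C) = 8 + 4*C)
X(E) = 1 (X(E) = -3 + 4 = 1)
V(U) = 0
T(P, y) = 8 - P + 4*y (T(P, y) = (8 + 4*y) - P = 8 - P + 4*y)
(35*(-33))*T(X(4), V(-1)) = (35*(-33))*(8 - 1*1 + 4*0) = -1155*(8 - 1 + 0) = -1155*7 = -8085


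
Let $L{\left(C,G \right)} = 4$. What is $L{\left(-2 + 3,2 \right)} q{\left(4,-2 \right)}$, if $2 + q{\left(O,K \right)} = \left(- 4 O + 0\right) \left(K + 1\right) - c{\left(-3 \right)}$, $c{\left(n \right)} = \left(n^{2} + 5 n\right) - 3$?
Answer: $92$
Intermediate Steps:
$c{\left(n \right)} = -3 + n^{2} + 5 n$
$q{\left(O,K \right)} = 7 - 4 O \left(1 + K\right)$ ($q{\left(O,K \right)} = -2 - \left(6 - 15 - \left(- 4 O + 0\right) \left(K + 1\right)\right) = -2 + \left(- 4 O \left(1 + K\right) - \left(-3 + 9 - 15\right)\right) = -2 - \left(-9 + 4 O \left(1 + K\right)\right) = 7 - 4 O \left(1 + K\right)$)
$L{\left(-2 + 3,2 \right)} q{\left(4,-2 \right)} = 4 \left(7 - 16 - \left(-8\right) 4\right) = 4 \left(7 - 16 + 32\right) = 4 \cdot 23 = 92$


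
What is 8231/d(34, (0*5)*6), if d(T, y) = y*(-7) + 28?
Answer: 8231/28 ≈ 293.96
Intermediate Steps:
d(T, y) = 28 - 7*y (d(T, y) = -7*y + 28 = 28 - 7*y)
8231/d(34, (0*5)*6) = 8231/(28 - 7*0*5*6) = 8231/(28 - 0*6) = 8231/(28 - 7*0) = 8231/(28 + 0) = 8231/28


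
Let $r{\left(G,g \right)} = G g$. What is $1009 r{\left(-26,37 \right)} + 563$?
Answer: $-970095$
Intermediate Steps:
$1009 r{\left(-26,37 \right)} + 563 = 1009 \left(\left(-26\right) 37\right) + 563 = 1009 \left(-962\right) + 563 = -970658 + 563 = -970095$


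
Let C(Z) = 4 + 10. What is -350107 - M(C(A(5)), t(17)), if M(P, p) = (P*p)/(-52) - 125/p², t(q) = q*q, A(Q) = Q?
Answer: -760104489189/2171546 ≈ -3.5003e+5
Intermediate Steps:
C(Z) = 14
t(q) = q²
M(P, p) = -125/p² - P*p/52 (M(P, p) = (P*p)*(-1/52) - 125/p² = -P*p/52 - 125/p² = -125/p² - P*p/52)
-350107 - M(C(A(5)), t(17)) = -350107 - (-125/(17²)² - 1/52*14*17²) = -350107 - (-125/289² - 1/52*14*289) = -350107 - (-125*1/83521 - 2023/26) = -350107 - (-125/83521 - 2023/26) = -350107 - 1*(-168966233/2171546) = -350107 + 168966233/2171546 = -760104489189/2171546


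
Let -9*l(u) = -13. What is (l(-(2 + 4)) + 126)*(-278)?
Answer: -318866/9 ≈ -35430.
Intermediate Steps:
l(u) = 13/9 (l(u) = -1/9*(-13) = 13/9)
(l(-(2 + 4)) + 126)*(-278) = (13/9 + 126)*(-278) = (1147/9)*(-278) = -318866/9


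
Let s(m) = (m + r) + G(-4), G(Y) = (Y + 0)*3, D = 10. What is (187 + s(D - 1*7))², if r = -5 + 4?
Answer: 31329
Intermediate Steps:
G(Y) = 3*Y (G(Y) = Y*3 = 3*Y)
r = -1
s(m) = -13 + m (s(m) = (m - 1) + 3*(-4) = (-1 + m) - 12 = -13 + m)
(187 + s(D - 1*7))² = (187 + (-13 + (10 - 1*7)))² = (187 + (-13 + (10 - 7)))² = (187 + (-13 + 3))² = (187 - 10)² = 177² = 31329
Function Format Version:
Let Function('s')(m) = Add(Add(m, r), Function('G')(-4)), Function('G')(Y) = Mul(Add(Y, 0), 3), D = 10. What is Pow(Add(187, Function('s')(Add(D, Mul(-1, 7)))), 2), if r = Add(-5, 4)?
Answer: 31329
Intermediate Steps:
Function('G')(Y) = Mul(3, Y) (Function('G')(Y) = Mul(Y, 3) = Mul(3, Y))
r = -1
Function('s')(m) = Add(-13, m) (Function('s')(m) = Add(Add(m, -1), Mul(3, -4)) = Add(Add(-1, m), -12) = Add(-13, m))
Pow(Add(187, Function('s')(Add(D, Mul(-1, 7)))), 2) = Pow(Add(187, Add(-13, Add(10, Mul(-1, 7)))), 2) = Pow(Add(187, Add(-13, Add(10, -7))), 2) = Pow(Add(187, Add(-13, 3)), 2) = Pow(Add(187, -10), 2) = Pow(177, 2) = 31329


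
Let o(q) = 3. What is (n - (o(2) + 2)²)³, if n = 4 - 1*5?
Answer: -17576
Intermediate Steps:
n = -1 (n = 4 - 5 = -1)
(n - (o(2) + 2)²)³ = (-1 - (3 + 2)²)³ = (-1 - 1*5²)³ = (-1 - 1*25)³ = (-1 - 25)³ = (-26)³ = -17576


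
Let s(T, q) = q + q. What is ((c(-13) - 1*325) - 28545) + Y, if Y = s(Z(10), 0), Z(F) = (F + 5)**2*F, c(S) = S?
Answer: -28883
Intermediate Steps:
Z(F) = F*(5 + F)**2 (Z(F) = (5 + F)**2*F = F*(5 + F)**2)
s(T, q) = 2*q
Y = 0 (Y = 2*0 = 0)
((c(-13) - 1*325) - 28545) + Y = ((-13 - 1*325) - 28545) + 0 = ((-13 - 325) - 28545) + 0 = (-338 - 28545) + 0 = -28883 + 0 = -28883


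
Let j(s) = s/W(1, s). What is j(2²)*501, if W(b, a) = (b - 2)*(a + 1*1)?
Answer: -2004/5 ≈ -400.80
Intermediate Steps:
W(b, a) = (1 + a)*(-2 + b) (W(b, a) = (-2 + b)*(a + 1) = (-2 + b)*(1 + a) = (1 + a)*(-2 + b))
j(s) = s/(-1 - s) (j(s) = s/(-2 + 1 - 2*s + s*1) = s/(-2 + 1 - 2*s + s) = s/(-1 - s))
j(2²)*501 = (2²/(-1 - 1*2²))*501 = (4/(-1 - 1*4))*501 = (4/(-1 - 4))*501 = (4/(-5))*501 = (4*(-⅕))*501 = -⅘*501 = -2004/5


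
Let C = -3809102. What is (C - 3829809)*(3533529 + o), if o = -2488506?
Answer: -7982837689953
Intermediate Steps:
(C - 3829809)*(3533529 + o) = (-3809102 - 3829809)*(3533529 - 2488506) = -7638911*1045023 = -7982837689953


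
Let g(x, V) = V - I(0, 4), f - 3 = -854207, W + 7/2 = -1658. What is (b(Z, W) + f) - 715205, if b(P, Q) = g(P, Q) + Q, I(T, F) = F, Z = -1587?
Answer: -1572736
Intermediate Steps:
W = -3323/2 (W = -7/2 - 1658 = -3323/2 ≈ -1661.5)
f = -854204 (f = 3 - 854207 = -854204)
g(x, V) = -4 + V (g(x, V) = V - 1*4 = V - 4 = -4 + V)
b(P, Q) = -4 + 2*Q (b(P, Q) = (-4 + Q) + Q = -4 + 2*Q)
(b(Z, W) + f) - 715205 = ((-4 + 2*(-3323/2)) - 854204) - 715205 = ((-4 - 3323) - 854204) - 715205 = (-3327 - 854204) - 715205 = -857531 - 715205 = -1572736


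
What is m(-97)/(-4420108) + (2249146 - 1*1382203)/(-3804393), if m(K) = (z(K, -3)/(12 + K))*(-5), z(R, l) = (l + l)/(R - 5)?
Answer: -369147570723103/1619924757684772 ≈ -0.22788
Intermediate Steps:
z(R, l) = 2*l/(-5 + R) (z(R, l) = (2*l)/(-5 + R) = 2*l/(-5 + R))
m(K) = 30/((-5 + K)*(12 + K)) (m(K) = ((2*(-3)/(-5 + K))/(12 + K))*(-5) = ((-6/(-5 + K))/(12 + K))*(-5) = -6/((-5 + K)*(12 + K))*(-5) = 30/((-5 + K)*(12 + K)))
m(-97)/(-4420108) + (2249146 - 1*1382203)/(-3804393) = (30/((-5 - 97)*(12 - 97)))/(-4420108) + (2249146 - 1*1382203)/(-3804393) = (30/(-102*(-85)))*(-1/4420108) + (2249146 - 1382203)*(-1/3804393) = (30*(-1/102)*(-1/85))*(-1/4420108) + 866943*(-1/3804393) = (1/289)*(-1/4420108) - 288981/1268131 = -1/1277411212 - 288981/1268131 = -369147570723103/1619924757684772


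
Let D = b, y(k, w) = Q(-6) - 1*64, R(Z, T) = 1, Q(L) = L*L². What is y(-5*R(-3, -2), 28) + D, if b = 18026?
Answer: 17746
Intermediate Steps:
Q(L) = L³
y(k, w) = -280 (y(k, w) = (-6)³ - 1*64 = -216 - 64 = -280)
D = 18026
y(-5*R(-3, -2), 28) + D = -280 + 18026 = 17746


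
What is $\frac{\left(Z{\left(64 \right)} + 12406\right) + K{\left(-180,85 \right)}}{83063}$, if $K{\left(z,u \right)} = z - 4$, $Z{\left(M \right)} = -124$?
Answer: $\frac{12098}{83063} \approx 0.14565$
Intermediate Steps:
$K{\left(z,u \right)} = -4 + z$ ($K{\left(z,u \right)} = z - 4 = -4 + z$)
$\frac{\left(Z{\left(64 \right)} + 12406\right) + K{\left(-180,85 \right)}}{83063} = \frac{\left(-124 + 12406\right) - 184}{83063} = \left(12282 - 184\right) \frac{1}{83063} = 12098 \cdot \frac{1}{83063} = \frac{12098}{83063}$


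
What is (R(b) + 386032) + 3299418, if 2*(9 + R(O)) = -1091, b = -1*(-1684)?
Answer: 7369791/2 ≈ 3.6849e+6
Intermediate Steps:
b = 1684
R(O) = -1109/2 (R(O) = -9 + (½)*(-1091) = -9 - 1091/2 = -1109/2)
(R(b) + 386032) + 3299418 = (-1109/2 + 386032) + 3299418 = 770955/2 + 3299418 = 7369791/2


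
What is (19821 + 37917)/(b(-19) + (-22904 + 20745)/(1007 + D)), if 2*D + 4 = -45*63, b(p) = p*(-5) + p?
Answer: 23816925/33509 ≈ 710.76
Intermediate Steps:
b(p) = -4*p (b(p) = -5*p + p = -4*p)
D = -2839/2 (D = -2 + (-45*63)/2 = -2 + (1/2)*(-2835) = -2 - 2835/2 = -2839/2 ≈ -1419.5)
(19821 + 37917)/(b(-19) + (-22904 + 20745)/(1007 + D)) = (19821 + 37917)/(-4*(-19) + (-22904 + 20745)/(1007 - 2839/2)) = 57738/(76 - 2159/(-825/2)) = 57738/(76 - 2159*(-2/825)) = 57738/(76 + 4318/825) = 57738/(67018/825) = 57738*(825/67018) = 23816925/33509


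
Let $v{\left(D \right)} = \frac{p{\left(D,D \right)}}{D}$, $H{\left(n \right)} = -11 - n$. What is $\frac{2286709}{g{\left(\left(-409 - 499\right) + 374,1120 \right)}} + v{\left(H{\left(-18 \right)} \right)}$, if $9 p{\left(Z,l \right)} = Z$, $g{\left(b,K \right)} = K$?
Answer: $\frac{20581501}{10080} \approx 2041.8$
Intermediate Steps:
$p{\left(Z,l \right)} = \frac{Z}{9}$
$v{\left(D \right)} = \frac{1}{9}$ ($v{\left(D \right)} = \frac{\frac{1}{9} D}{D} = \frac{1}{9}$)
$\frac{2286709}{g{\left(\left(-409 - 499\right) + 374,1120 \right)}} + v{\left(H{\left(-18 \right)} \right)} = \frac{2286709}{1120} + \frac{1}{9} = \frac{20581501}{10080}$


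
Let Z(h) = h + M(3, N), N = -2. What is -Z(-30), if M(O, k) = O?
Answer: 27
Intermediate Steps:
Z(h) = 3 + h (Z(h) = h + 3 = 3 + h)
-Z(-30) = -(3 - 30) = -1*(-27) = 27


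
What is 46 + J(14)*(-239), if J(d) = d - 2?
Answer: -2822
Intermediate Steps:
J(d) = -2 + d
46 + J(14)*(-239) = 46 + (-2 + 14)*(-239) = 46 + 12*(-239) = 46 - 2868 = -2822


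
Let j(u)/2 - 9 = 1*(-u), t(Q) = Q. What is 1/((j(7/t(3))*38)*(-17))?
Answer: -3/25840 ≈ -0.00011610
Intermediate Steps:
j(u) = 18 - 2*u (j(u) = 18 + 2*(1*(-u)) = 18 + 2*(-u) = 18 - 2*u)
1/((j(7/t(3))*38)*(-17)) = 1/(((18 - 14/3)*38)*(-17)) = 1/(((40/3)*38)*(-17)) = 1/((1520/3)*(-17)) = 1/(-25840/3) = -3/25840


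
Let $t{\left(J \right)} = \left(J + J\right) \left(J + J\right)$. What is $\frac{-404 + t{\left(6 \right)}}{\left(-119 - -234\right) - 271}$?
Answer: $\frac{5}{3} \approx 1.6667$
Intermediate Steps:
$t{\left(J \right)} = 4 J^{2}$ ($t{\left(J \right)} = 2 J 2 J = 4 J^{2}$)
$\frac{-404 + t{\left(6 \right)}}{\left(-119 - -234\right) - 271} = \frac{-404 + 4 \cdot 6^{2}}{\left(-119 - -234\right) - 271} = \frac{-404 + 4 \cdot 36}{\left(-119 + 234\right) - 271} = \frac{-404 + 144}{115 - 271} = - \frac{260}{-156} = \left(-260\right) \left(- \frac{1}{156}\right) = \frac{5}{3}$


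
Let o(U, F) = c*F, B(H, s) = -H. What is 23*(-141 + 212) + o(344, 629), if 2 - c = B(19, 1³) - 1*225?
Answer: 156367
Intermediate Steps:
c = 246 (c = 2 - (-1*19 - 1*225) = 2 - (-19 - 225) = 2 - 1*(-244) = 2 + 244 = 246)
o(U, F) = 246*F
23*(-141 + 212) + o(344, 629) = 23*(-141 + 212) + 246*629 = 23*71 + 154734 = 1633 + 154734 = 156367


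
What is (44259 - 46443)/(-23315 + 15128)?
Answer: 728/2729 ≈ 0.26676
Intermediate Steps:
(44259 - 46443)/(-23315 + 15128) = -2184/(-8187) = -2184*(-1/8187) = 728/2729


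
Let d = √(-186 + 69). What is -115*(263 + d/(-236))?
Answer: -30245 + 345*I*√13/236 ≈ -30245.0 + 5.2708*I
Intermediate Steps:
d = 3*I*√13 (d = √(-117) = 3*I*√13 ≈ 10.817*I)
-115*(263 + d/(-236)) = -115*(263 + (3*I*√13)/(-236)) = -115*(263 + (3*I*√13)*(-1/236)) = -115*(263 - 3*I*√13/236) = -30245 + 345*I*√13/236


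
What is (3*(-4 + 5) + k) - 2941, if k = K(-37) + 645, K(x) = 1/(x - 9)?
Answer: -105479/46 ≈ -2293.0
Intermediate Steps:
K(x) = 1/(-9 + x)
k = 29669/46 (k = 1/(-9 - 37) + 645 = 1/(-46) + 645 = -1/46 + 645 = 29669/46 ≈ 644.98)
(3*(-4 + 5) + k) - 2941 = (3*(-4 + 5) + 29669/46) - 2941 = (3*1 + 29669/46) - 2941 = (3 + 29669/46) - 2941 = 29807/46 - 2941 = -105479/46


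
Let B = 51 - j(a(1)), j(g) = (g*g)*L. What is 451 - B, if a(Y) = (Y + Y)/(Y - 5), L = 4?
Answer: 401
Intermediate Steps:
a(Y) = 2*Y/(-5 + Y) (a(Y) = (2*Y)/(-5 + Y) = 2*Y/(-5 + Y))
j(g) = 4*g**2 (j(g) = (g*g)*4 = g**2*4 = 4*g**2)
B = 50 (B = 51 - 4*(2*1/(-5 + 1))**2 = 51 - 4*(2*1/(-4))**2 = 51 - 4*(2*1*(-1/4))**2 = 51 - 4*(-1/2)**2 = 51 - 4/4 = 51 - 1*1 = 51 - 1 = 50)
451 - B = 451 - 1*50 = 451 - 50 = 401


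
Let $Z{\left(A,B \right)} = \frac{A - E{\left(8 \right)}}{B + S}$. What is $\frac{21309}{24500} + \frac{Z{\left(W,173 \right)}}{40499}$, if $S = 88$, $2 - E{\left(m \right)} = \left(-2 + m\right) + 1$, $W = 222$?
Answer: $\frac{225246784351}{258970855500} \approx 0.86978$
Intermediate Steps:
$E{\left(m \right)} = 3 - m$ ($E{\left(m \right)} = 2 - \left(\left(-2 + m\right) + 1\right) = 2 - \left(-1 + m\right) = 3 - m$)
$Z{\left(A,B \right)} = \frac{5 + A}{88 + B}$ ($Z{\left(A,B \right)} = \frac{A - \left(3 - 8\right)}{B + 88} = \frac{A + \left(0 - \left(3 - 8\right)\right)}{88 + B} = \frac{A + \left(0 - -5\right)}{88 + B} = \frac{A + \left(0 + 5\right)}{88 + B} = \frac{A + 5}{88 + B} = \frac{5 + A}{88 + B}$)
$\frac{21309}{24500} + \frac{Z{\left(W,173 \right)}}{40499} = \frac{21309}{24500} + \frac{\frac{1}{88 + 173} \left(5 + 222\right)}{40499} = 21309 \cdot \frac{1}{24500} + \frac{1}{261} \cdot 227 \cdot \frac{1}{40499} = \frac{21309}{24500} + \frac{1}{261} \cdot 227 \cdot \frac{1}{40499} = \frac{21309}{24500} + \frac{227}{261} \cdot \frac{1}{40499} = \frac{21309}{24500} + \frac{227}{10570239} = \frac{225246784351}{258970855500}$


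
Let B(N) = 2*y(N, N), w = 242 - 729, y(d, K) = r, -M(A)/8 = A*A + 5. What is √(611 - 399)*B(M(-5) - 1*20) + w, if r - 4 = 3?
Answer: -487 + 28*√53 ≈ -283.16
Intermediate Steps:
M(A) = -40 - 8*A² (M(A) = -8*(A*A + 5) = -8*(A² + 5) = -8*(5 + A²) = -40 - 8*A²)
r = 7 (r = 4 + 3 = 7)
y(d, K) = 7
w = -487
B(N) = 14 (B(N) = 2*7 = 14)
√(611 - 399)*B(M(-5) - 1*20) + w = √(611 - 399)*14 - 487 = √212*14 - 487 = (2*√53)*14 - 487 = 28*√53 - 487 = -487 + 28*√53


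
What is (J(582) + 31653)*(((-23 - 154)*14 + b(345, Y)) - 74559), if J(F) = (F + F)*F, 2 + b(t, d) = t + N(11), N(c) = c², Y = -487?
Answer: -54297990873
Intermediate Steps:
b(t, d) = 119 + t (b(t, d) = -2 + (t + 11²) = -2 + (t + 121) = -2 + (121 + t) = 119 + t)
J(F) = 2*F² (J(F) = (2*F)*F = 2*F²)
(J(582) + 31653)*(((-23 - 154)*14 + b(345, Y)) - 74559) = (2*582² + 31653)*(((-23 - 154)*14 + (119 + 345)) - 74559) = (2*338724 + 31653)*((-177*14 + 464) - 74559) = (677448 + 31653)*((-2478 + 464) - 74559) = 709101*(-2014 - 74559) = 709101*(-76573) = -54297990873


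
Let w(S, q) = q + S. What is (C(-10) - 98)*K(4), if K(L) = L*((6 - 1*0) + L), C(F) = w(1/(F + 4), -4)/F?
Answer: -11710/3 ≈ -3903.3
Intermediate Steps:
w(S, q) = S + q
C(F) = (-4 + 1/(4 + F))/F (C(F) = (1/(F + 4) - 4)/F = (1/(4 + F) - 4)/F = (-4 + 1/(4 + F))/F)
K(L) = L*(6 + L) (K(L) = L*((6 + 0) + L) = L*(6 + L))
(C(-10) - 98)*K(4) = ((-15 - 4*(-10))/((-10)*(4 - 10)) - 98)*(4*(6 + 4)) = (-⅒*(-15 + 40)/(-6) - 98)*(4*10) = (-⅒*(-⅙)*25 - 98)*40 = (5/12 - 98)*40 = -1171/12*40 = -11710/3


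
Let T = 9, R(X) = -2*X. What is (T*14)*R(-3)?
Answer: 756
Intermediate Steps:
(T*14)*R(-3) = (9*14)*(-2*(-3)) = 126*6 = 756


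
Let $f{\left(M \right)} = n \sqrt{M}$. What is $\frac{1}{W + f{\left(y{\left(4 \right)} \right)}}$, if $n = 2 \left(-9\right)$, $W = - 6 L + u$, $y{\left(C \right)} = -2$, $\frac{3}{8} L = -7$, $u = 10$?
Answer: $\frac{61}{7766} + \frac{9 i \sqrt{2}}{7766} \approx 0.0078547 + 0.0016389 i$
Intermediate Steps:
$L = - \frac{56}{3}$ ($L = \frac{8}{3} \left(-7\right) = - \frac{56}{3} \approx -18.667$)
$W = 122$ ($W = \left(-6\right) \left(- \frac{56}{3}\right) + 10 = 112 + 10 = 122$)
$n = -18$
$f{\left(M \right)} = - 18 \sqrt{M}$
$\frac{1}{W + f{\left(y{\left(4 \right)} \right)}} = \frac{1}{122 - 18 \sqrt{-2}} = \frac{1}{122 - 18 i \sqrt{2}}$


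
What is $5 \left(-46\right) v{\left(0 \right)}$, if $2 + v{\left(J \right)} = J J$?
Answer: $460$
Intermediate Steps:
$v{\left(J \right)} = -2 + J^{2}$ ($v{\left(J \right)} = -2 + J J = -2 + J^{2}$)
$5 \left(-46\right) v{\left(0 \right)} = 5 \left(-46\right) \left(-2 + 0^{2}\right) = - 230 \left(-2 + 0\right) = \left(-230\right) \left(-2\right) = 460$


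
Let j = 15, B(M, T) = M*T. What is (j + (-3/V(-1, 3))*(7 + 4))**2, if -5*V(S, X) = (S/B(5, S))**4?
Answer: 10637859600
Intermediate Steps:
V(S, X) = -1/3125 (V(S, X) = -(S/((5*S)))**4/5 = -(S*(1/(5*S)))**4/5 = -(1/5)**4/5 = -1/5*1/625 = -1/3125)
(j + (-3/V(-1, 3))*(7 + 4))**2 = (15 + (-3/(-1/3125))*(7 + 4))**2 = (15 - 3*(-3125)*11)**2 = (15 + 9375*11)**2 = (15 + 103125)**2 = 103140**2 = 10637859600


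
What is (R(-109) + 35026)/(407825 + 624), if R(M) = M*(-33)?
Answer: 38623/408449 ≈ 0.094560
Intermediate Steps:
R(M) = -33*M
(R(-109) + 35026)/(407825 + 624) = (-33*(-109) + 35026)/(407825 + 624) = (3597 + 35026)/408449 = 38623*(1/408449) = 38623/408449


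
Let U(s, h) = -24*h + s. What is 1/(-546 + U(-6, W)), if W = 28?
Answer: -1/1224 ≈ -0.00081699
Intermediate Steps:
U(s, h) = s - 24*h
1/(-546 + U(-6, W)) = 1/(-546 + (-6 - 24*28)) = 1/(-546 + (-6 - 672)) = 1/(-546 - 678) = 1/(-1224) = -1/1224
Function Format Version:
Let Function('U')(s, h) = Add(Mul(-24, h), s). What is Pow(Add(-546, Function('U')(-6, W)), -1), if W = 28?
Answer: Rational(-1, 1224) ≈ -0.00081699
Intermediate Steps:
Function('U')(s, h) = Add(s, Mul(-24, h))
Pow(Add(-546, Function('U')(-6, W)), -1) = Pow(Add(-546, Add(-6, Mul(-24, 28))), -1) = Pow(Add(-546, Add(-6, -672)), -1) = Pow(Add(-546, -678), -1) = Pow(-1224, -1) = Rational(-1, 1224)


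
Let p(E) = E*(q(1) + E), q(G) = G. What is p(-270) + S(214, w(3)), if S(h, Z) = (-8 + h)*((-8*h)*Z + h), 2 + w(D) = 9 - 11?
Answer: 1527402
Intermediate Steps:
p(E) = E*(1 + E)
w(D) = -4 (w(D) = -2 + (9 - 11) = -2 - 2 = -4)
S(h, Z) = (-8 + h)*(h - 8*Z*h) (S(h, Z) = (-8 + h)*(-8*Z*h + h) = (-8 + h)*(h - 8*Z*h))
p(-270) + S(214, w(3)) = -270*(1 - 270) + 214*(-8 + 214 + 64*(-4) - 8*(-4)*214) = -270*(-269) + 214*(-8 + 214 - 256 + 6848) = 72630 + 214*6798 = 72630 + 1454772 = 1527402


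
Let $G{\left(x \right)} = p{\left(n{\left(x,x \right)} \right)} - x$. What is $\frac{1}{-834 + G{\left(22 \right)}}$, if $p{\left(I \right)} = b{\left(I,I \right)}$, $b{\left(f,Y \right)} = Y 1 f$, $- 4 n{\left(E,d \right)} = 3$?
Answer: $- \frac{16}{13687} \approx -0.001169$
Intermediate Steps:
$n{\left(E,d \right)} = - \frac{3}{4}$ ($n{\left(E,d \right)} = \left(- \frac{1}{4}\right) 3 = - \frac{3}{4}$)
$b{\left(f,Y \right)} = Y f$
$p{\left(I \right)} = I^{2}$ ($p{\left(I \right)} = I I = I^{2}$)
$G{\left(x \right)} = \frac{9}{16} - x$ ($G{\left(x \right)} = \left(- \frac{3}{4}\right)^{2} - x = \frac{9}{16} - x$)
$\frac{1}{-834 + G{\left(22 \right)}} = \frac{1}{-834 + \left(\frac{9}{16} - 22\right)} = \frac{1}{-834 - \frac{343}{16}} = \frac{1}{- \frac{13687}{16}} = - \frac{16}{13687}$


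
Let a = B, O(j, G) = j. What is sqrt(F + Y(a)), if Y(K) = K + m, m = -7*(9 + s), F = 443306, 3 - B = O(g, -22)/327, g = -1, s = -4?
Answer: sqrt(47398845873)/327 ≈ 665.79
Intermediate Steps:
B = 982/327 (B = 3 - (-1)/327 = 3 - 1*(-1/327) = 3 + 1/327 = 982/327 ≈ 3.0031)
a = 982/327 ≈ 3.0031
m = -35 (m = -7*(9 - 4) = -7*5 = -35)
Y(K) = -35 + K (Y(K) = K - 35 = -35 + K)
sqrt(F + Y(a)) = sqrt(443306 + (-35 + 982/327)) = sqrt(443306 - 10463/327) = sqrt(144950599/327) = sqrt(47398845873)/327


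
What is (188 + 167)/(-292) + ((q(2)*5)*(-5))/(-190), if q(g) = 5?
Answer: -3095/5548 ≈ -0.55786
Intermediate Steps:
(188 + 167)/(-292) + ((q(2)*5)*(-5))/(-190) = (188 + 167)/(-292) + ((5*5)*(-5))/(-190) = 355*(-1/292) + (25*(-5))*(-1/190) = -355/292 - 125*(-1/190) = -355/292 + 25/38 = -3095/5548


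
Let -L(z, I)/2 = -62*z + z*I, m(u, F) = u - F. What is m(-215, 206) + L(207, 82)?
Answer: -8701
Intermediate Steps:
L(z, I) = 124*z - 2*I*z (L(z, I) = -2*(-62*z + z*I) = -2*(-62*z + I*z) = 124*z - 2*I*z)
m(-215, 206) + L(207, 82) = (-215 - 1*206) + 2*207*(62 - 1*82) = (-215 - 206) + 2*207*(62 - 82) = -421 + 2*207*(-20) = -421 - 8280 = -8701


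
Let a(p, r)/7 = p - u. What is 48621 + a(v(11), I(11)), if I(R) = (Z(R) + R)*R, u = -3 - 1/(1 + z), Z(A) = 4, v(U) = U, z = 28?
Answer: 1412858/29 ≈ 48719.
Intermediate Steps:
u = -88/29 (u = -3 - 1/(1 + 28) = -3 - 1/29 = -88/29 ≈ -3.0345)
I(R) = R*(4 + R) (I(R) = (4 + R)*R = R*(4 + R))
a(p, r) = 616/29 + 7*p (a(p, r) = 7*(p - 1*(-88/29)) = 7*(p + 88/29) = 7*(88/29 + p) = 616/29 + 7*p)
48621 + a(v(11), I(11)) = 48621 + (616/29 + 7*11) = 48621 + (616/29 + 77) = 48621 + 2849/29 = 1412858/29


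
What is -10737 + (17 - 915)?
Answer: -11635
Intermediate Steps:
-10737 + (17 - 915) = -10737 - 898 = -11635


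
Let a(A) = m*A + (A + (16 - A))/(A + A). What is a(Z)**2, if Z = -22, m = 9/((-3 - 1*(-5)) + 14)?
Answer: 1256641/7744 ≈ 162.27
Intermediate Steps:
m = 9/16 (m = 9/((-3 + 5) + 14) = 9/(2 + 14) = 9/16 ≈ 0.56250)
a(A) = 8/A + 9*A/16 (a(A) = 9*A/16 + (A + (16 - A))/(A + A) = 9*A/16 + 16/((2*A)) = 9*A/16 + 16*(1/(2*A)) = 9*A/16 + 8/A = 8/A + 9*A/16)
a(Z)**2 = (8/(-22) + (9/16)*(-22))**2 = (8*(-1/22) - 99/8)**2 = (-4/11 - 99/8)**2 = (-1121/88)**2 = 1256641/7744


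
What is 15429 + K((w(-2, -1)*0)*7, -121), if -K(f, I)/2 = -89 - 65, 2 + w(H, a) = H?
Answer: 15737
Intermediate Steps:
w(H, a) = -2 + H
K(f, I) = 308 (K(f, I) = -2*(-89 - 65) = -2*(-154) = 308)
15429 + K((w(-2, -1)*0)*7, -121) = 15429 + 308 = 15737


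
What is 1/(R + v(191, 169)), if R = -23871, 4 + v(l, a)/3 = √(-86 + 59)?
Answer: -7961/190132644 - I*√3/63377548 ≈ -4.1871e-5 - 2.7329e-8*I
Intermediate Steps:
v(l, a) = -12 + 9*I*√3 (v(l, a) = -12 + 3*√(-86 + 59) = -12 + 3*√(-27) = -12 + 3*(3*I*√3) = -12 + 9*I*√3)
1/(R + v(191, 169)) = 1/(-23871 + (-12 + 9*I*√3)) = 1/(-23883 + 9*I*√3)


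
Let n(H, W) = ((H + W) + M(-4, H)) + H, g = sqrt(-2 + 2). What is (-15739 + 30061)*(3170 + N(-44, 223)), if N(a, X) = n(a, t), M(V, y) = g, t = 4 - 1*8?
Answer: 44083116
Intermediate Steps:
t = -4 (t = 4 - 8 = -4)
g = 0 (g = sqrt(0) = 0)
M(V, y) = 0
n(H, W) = W + 2*H (n(H, W) = ((H + W) + 0) + H = (H + W) + H = W + 2*H)
N(a, X) = -4 + 2*a
(-15739 + 30061)*(3170 + N(-44, 223)) = (-15739 + 30061)*(3170 + (-4 + 2*(-44))) = 14322*(3170 + (-4 - 88)) = 14322*(3170 - 92) = 14322*3078 = 44083116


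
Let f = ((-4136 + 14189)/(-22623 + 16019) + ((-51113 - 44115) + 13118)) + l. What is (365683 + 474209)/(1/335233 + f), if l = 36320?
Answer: -619806345325648/33792292409675 ≈ -18.342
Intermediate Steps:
f = -302407213/6604 (f = ((-4136 + 14189)/(-22623 + 16019) + ((-51113 - 44115) + 13118)) + 36320 = (10053/(-6604) + (-95228 + 13118)) + 36320 = (10053*(-1/6604) - 82110) + 36320 = (-10053/6604 - 82110) + 36320 = -542264493/6604 + 36320 = -302407213/6604 ≈ -45792.)
(365683 + 474209)/(1/335233 + f) = (365683 + 474209)/(1/335233 - 302407213/6604) = 839892/(1/335233 - 302407213/6604) = 839892/(-101376877229025/2213878732) = 839892*(-2213878732/101376877229025) = -619806345325648/33792292409675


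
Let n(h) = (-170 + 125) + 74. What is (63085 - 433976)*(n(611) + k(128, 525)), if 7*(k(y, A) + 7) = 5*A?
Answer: -147243727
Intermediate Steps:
k(y, A) = -7 + 5*A/7 (k(y, A) = -7 + (5*A)/7 = -7 + 5*A/7)
n(h) = 29 (n(h) = -45 + 74 = 29)
(63085 - 433976)*(n(611) + k(128, 525)) = (63085 - 433976)*(29 + (-7 + (5/7)*525)) = -370891*(29 + (-7 + 375)) = -370891*(29 + 368) = -370891*397 = -147243727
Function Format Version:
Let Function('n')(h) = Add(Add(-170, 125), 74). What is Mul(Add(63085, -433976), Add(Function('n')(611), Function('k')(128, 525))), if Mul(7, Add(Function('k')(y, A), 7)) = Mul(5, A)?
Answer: -147243727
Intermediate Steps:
Function('k')(y, A) = Add(-7, Mul(Rational(5, 7), A)) (Function('k')(y, A) = Add(-7, Mul(Rational(1, 7), Mul(5, A))) = Add(-7, Mul(Rational(5, 7), A)))
Function('n')(h) = 29 (Function('n')(h) = Add(-45, 74) = 29)
Mul(Add(63085, -433976), Add(Function('n')(611), Function('k')(128, 525))) = Mul(Add(63085, -433976), Add(29, Add(-7, Mul(Rational(5, 7), 525)))) = Mul(-370891, Add(29, Add(-7, 375))) = Mul(-370891, Add(29, 368)) = Mul(-370891, 397) = -147243727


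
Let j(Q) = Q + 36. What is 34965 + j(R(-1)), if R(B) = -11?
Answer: 34990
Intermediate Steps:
j(Q) = 36 + Q
34965 + j(R(-1)) = 34965 + (36 - 11) = 34965 + 25 = 34990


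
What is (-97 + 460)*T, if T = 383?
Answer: 139029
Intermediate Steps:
(-97 + 460)*T = (-97 + 460)*383 = 363*383 = 139029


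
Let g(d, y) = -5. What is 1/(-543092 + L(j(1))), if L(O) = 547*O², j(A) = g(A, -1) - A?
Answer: -1/523400 ≈ -1.9106e-6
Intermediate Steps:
j(A) = -5 - A
1/(-543092 + L(j(1))) = 1/(-543092 + 547*(-5 - 1*1)²) = 1/(-543092 + 547*(-5 - 1)²) = 1/(-543092 + 547*(-6)²) = 1/(-543092 + 547*36) = 1/(-543092 + 19692) = 1/(-523400) = -1/523400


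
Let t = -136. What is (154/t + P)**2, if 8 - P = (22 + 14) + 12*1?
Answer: 7823209/4624 ≈ 1691.9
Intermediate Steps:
P = -40 (P = 8 - ((22 + 14) + 12*1) = 8 - (36 + 12) = 8 - 1*48 = 8 - 48 = -40)
(154/t + P)**2 = (154/(-136) - 40)**2 = (154*(-1/136) - 40)**2 = (-77/68 - 40)**2 = (-2797/68)**2 = 7823209/4624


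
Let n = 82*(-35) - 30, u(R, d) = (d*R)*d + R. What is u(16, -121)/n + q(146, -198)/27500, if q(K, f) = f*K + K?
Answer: -32629449/398750 ≈ -81.829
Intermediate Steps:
q(K, f) = K + K*f (q(K, f) = K*f + K = K + K*f)
u(R, d) = R + R*d**2 (u(R, d) = (R*d)*d + R = R*d**2 + R = R + R*d**2)
n = -2900 (n = -2870 - 30 = -2900)
u(16, -121)/n + q(146, -198)/27500 = (16*(1 + (-121)**2))/(-2900) + (146*(1 - 198))/27500 = (16*(1 + 14641))*(-1/2900) + (146*(-197))*(1/27500) = (16*14642)*(-1/2900) - 28762*1/27500 = 234272*(-1/2900) - 14381/13750 = -58568/725 - 14381/13750 = -32629449/398750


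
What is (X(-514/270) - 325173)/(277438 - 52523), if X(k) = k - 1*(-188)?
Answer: -43873232/30363525 ≈ -1.4449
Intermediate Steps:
X(k) = 188 + k (X(k) = k + 188 = 188 + k)
(X(-514/270) - 325173)/(277438 - 52523) = ((188 - 514/270) - 325173)/(277438 - 52523) = ((188 - 514*1/270) - 325173)/224915 = ((188 - 257/135) - 325173)*(1/224915) = (25123/135 - 325173)*(1/224915) = -43873232/135*1/224915 = -43873232/30363525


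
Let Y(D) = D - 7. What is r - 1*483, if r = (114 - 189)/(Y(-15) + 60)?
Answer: -18429/38 ≈ -484.97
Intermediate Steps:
Y(D) = -7 + D
r = -75/38 (r = (114 - 189)/((-7 - 15) + 60) = -75/(-22 + 60) = -75/38 ≈ -1.9737)
r - 1*483 = -75/38 - 1*483 = -75/38 - 483 = -18429/38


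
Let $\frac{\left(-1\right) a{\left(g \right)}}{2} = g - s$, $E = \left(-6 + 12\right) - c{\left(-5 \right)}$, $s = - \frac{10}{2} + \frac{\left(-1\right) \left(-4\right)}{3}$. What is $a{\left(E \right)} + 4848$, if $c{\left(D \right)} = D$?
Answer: $\frac{14456}{3} \approx 4818.7$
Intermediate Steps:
$s = - \frac{11}{3}$ ($s = \left(-10\right) \frac{1}{2} + 4 \cdot \frac{1}{3} = -5 + \frac{4}{3} = - \frac{11}{3} \approx -3.6667$)
$E = 11$ ($E = \left(-6 + 12\right) - -5 = 6 + 5 = 11$)
$a{\left(g \right)} = - \frac{22}{3} - 2 g$ ($a{\left(g \right)} = - 2 \left(g - - \frac{11}{3}\right) = - 2 \left(g + \frac{11}{3}\right) = - 2 \left(\frac{11}{3} + g\right) = - \frac{22}{3} - 2 g$)
$a{\left(E \right)} + 4848 = \left(- \frac{22}{3} - 22\right) + 4848 = - \frac{88}{3} + 4848 = \frac{14456}{3}$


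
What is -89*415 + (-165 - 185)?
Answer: -37285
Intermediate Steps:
-89*415 + (-165 - 185) = -36935 - 350 = -37285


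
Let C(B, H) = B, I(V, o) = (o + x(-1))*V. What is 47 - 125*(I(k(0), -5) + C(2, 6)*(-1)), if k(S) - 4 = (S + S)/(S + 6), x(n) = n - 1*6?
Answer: 6297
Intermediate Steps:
x(n) = -6 + n (x(n) = n - 6 = -6 + n)
k(S) = 4 + 2*S/(6 + S) (k(S) = 4 + (S + S)/(S + 6) = 4 + (2*S)/(6 + S) = 4 + 2*S/(6 + S))
I(V, o) = V*(-7 + o) (I(V, o) = (o + (-6 - 1))*V = (o - 7)*V = (-7 + o)*V = V*(-7 + o))
47 - 125*(I(k(0), -5) + C(2, 6)*(-1)) = 47 - 125*((6*(4 + 0)/(6 + 0))*(-7 - 5) + 2*(-1)) = 47 - 125*((6*4/6)*(-12) - 2) = 47 - 125*((6*(1/6)*4)*(-12) - 2) = 47 - 125*(4*(-12) - 2) = 47 - 125*(-48 - 2) = 47 - 125*(-50) = 47 + 6250 = 6297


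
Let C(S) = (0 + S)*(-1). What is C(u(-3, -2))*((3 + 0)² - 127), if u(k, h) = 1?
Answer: 118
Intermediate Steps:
C(S) = -S (C(S) = S*(-1) = -S)
C(u(-3, -2))*((3 + 0)² - 127) = (-1*1)*((3 + 0)² - 127) = -(3² - 127) = -(9 - 127) = -1*(-118) = 118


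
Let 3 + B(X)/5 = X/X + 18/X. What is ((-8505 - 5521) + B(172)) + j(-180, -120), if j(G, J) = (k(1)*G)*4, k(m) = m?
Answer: -1268971/86 ≈ -14755.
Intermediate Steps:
j(G, J) = 4*G (j(G, J) = (1*G)*4 = G*4 = 4*G)
B(X) = -10 + 90/X (B(X) = -15 + 5*(X/X + 18/X) = -15 + 5*(1 + 18/X) = -15 + (5 + 90/X) = -10 + 90/X)
((-8505 - 5521) + B(172)) + j(-180, -120) = ((-8505 - 5521) + (-10 + 90/172)) + 4*(-180) = (-14026 + (-10 + 90*(1/172))) - 720 = (-14026 + (-10 + 45/86)) - 720 = (-14026 - 815/86) - 720 = -1207051/86 - 720 = -1268971/86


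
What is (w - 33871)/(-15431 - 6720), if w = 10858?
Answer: 23013/22151 ≈ 1.0389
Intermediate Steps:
(w - 33871)/(-15431 - 6720) = (10858 - 33871)/(-15431 - 6720) = -23013/(-22151) = -23013*(-1/22151) = 23013/22151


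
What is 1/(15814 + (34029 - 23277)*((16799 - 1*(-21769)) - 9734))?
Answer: 1/310038982 ≈ 3.2254e-9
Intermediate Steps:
1/(15814 + (34029 - 23277)*((16799 - 1*(-21769)) - 9734)) = 1/(15814 + 10752*((16799 + 21769) - 9734)) = 1/(15814 + 10752*(38568 - 9734)) = 1/(15814 + 10752*28834) = 1/(15814 + 310023168) = 1/310038982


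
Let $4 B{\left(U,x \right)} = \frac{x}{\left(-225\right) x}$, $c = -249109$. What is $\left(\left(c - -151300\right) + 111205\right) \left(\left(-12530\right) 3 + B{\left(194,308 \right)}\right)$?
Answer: $- \frac{113300022349}{225} \approx -5.0356 \cdot 10^{8}$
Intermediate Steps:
$B{\left(U,x \right)} = - \frac{1}{900}$ ($B{\left(U,x \right)} = \frac{x \frac{1}{\left(-225\right) x}}{4} = \frac{x \left(- \frac{1}{225 x}\right)}{4} = \frac{1}{4} \left(- \frac{1}{225}\right) = - \frac{1}{900}$)
$\left(\left(c - -151300\right) + 111205\right) \left(\left(-12530\right) 3 + B{\left(194,308 \right)}\right) = \left(\left(-249109 - -151300\right) + 111205\right) \left(\left(-12530\right) 3 - \frac{1}{900}\right) = \left(\left(-249109 + 151300\right) + 111205\right) \left(-37590 - \frac{1}{900}\right) = \left(-97809 + 111205\right) \left(- \frac{33831001}{900}\right) = 13396 \left(- \frac{33831001}{900}\right) = - \frac{113300022349}{225}$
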